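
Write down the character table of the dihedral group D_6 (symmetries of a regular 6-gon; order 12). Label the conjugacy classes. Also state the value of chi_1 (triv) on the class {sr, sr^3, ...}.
Conjugacy classes: {e} of size 1, {r^3} of size 1, {r^1, r^5} of size 2, {r^2, r^4} of size 2, {s, sr^2, ...} of size 3, {sr, sr^3, ...} of size 3.
Character table:
  irrep \ class              {e} (size 1)  {r^3} (size 1)  {r^1, r^5} (size 2)  {r^2, r^4} (size 2)  {s, sr^2, ...} (size 3)  {sr, sr^3, ...} (size 3)
  chi_1 (triv)               1             1               1                    1                    1                        1                       
  chi_2 (sign: r->1, s->-1)  1             1               1                    1                    -1                       -1                      
  chi_3 (r->-1, s->1)        1             -1              -1                   1                    1                        -1                      
  chi_4 (r->-1, s->-1)       1             -1              -1                   1                    -1                       1                       
  chi_5 (2d, j=1)            2             -2              1                    -1                   0                        0                       
  chi_6 (2d, j=2)            2             2               -1                   -1                   0                        0                       

Spot check: chi_1 (triv) on {sr, sr^3, ...} = 1.

Working: D_6 has order 2*6 = 12 with 6 conjugacy classes, hence 6 irreducibles. Sum of squared dims 1 + 1 + 1 + 1 + 4 + 4 = 12 = |G|. Linear characters come from the abelianisation; the 2-dimensional irreps have character r^k -> 2*cos(2*pi*j*k/6), reflections -> 0.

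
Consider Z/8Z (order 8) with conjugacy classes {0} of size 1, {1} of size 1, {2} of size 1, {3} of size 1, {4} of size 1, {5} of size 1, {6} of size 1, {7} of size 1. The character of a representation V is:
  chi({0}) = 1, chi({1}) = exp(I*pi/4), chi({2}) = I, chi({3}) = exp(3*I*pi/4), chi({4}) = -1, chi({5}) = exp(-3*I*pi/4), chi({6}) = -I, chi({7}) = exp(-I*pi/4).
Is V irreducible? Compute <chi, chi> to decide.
Irreducible: <chi, chi> = 1.

Proof sketch: <chi, chi> = (1/|G|) sum_C |C| * |chi(C)|^2 = (1/8)[1*|1|^2 + 1*|exp(I*pi/4)|^2 + 1*|I|^2 + 1*|exp(3*I*pi/4)|^2 + 1*|-1|^2 + 1*|exp(-3*I*pi/4)|^2 + 1*|-I|^2 + 1*|exp(-I*pi/4)|^2]
  = (1/8)[(1) + (1) + (1) + (1) + (1) + (1) + (1) + (1)] = 8/8 = 1.
(Exp terms are combined using exp(i*s)*conj(exp(i*t)) = exp(i*(s-t)), and sums of them are collapsed using the identity that for every m > 1 the m distinct m-th roots of unity sum to 0, e.g. 1 + exp(2*I*pi/3) + exp(-2*I*pi/3) = 0.)
A character is irreducible iff <chi, chi> = 1, so this representation is irreducible.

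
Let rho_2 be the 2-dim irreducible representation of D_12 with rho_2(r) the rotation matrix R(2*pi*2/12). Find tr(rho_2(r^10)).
chi_{rho_2}(r^10) = 2*cos(2*pi*2*10/12) = -1

Working: rho_2(r^10) is rotation by angle 2*pi*2*10/12, whose trace is 2*cos(2*pi*2*10/12) = -1.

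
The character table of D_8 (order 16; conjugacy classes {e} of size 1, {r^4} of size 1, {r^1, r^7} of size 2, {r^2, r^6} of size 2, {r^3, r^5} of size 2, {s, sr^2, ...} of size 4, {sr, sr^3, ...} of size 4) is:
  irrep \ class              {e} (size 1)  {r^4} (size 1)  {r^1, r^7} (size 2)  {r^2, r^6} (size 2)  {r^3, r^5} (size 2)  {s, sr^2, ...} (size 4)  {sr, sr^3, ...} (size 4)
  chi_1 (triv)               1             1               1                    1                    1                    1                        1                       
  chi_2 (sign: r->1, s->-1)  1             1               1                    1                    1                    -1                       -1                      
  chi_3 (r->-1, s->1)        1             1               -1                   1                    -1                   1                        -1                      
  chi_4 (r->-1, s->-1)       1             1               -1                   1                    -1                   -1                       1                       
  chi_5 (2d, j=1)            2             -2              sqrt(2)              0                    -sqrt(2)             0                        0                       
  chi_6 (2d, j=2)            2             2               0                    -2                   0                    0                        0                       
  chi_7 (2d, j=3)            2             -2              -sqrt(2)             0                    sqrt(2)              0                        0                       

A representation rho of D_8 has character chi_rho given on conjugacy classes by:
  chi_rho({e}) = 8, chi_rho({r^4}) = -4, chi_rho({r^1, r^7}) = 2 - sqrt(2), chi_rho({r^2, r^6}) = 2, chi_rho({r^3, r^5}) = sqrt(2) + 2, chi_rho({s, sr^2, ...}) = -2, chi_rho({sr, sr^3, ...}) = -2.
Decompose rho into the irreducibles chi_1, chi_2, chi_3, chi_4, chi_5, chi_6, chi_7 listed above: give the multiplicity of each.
Multiplicities: chi_1: 0, chi_2: 2, chi_3: 0, chi_4: 0, chi_5: 1, chi_6: 0, chi_7: 2.

Explanation: Use <chi_rho, chi> = (1/|G|) sum_C |C| * chi_rho(C) * conj(chi(C)) with |G| = 16 for each irreducible chi in the table:
  <chi_rho, chi_1> = (1/16)[1*(8)*conj(1) + 1*(-4)*conj(1) + 2*(2 - sqrt(2))*conj(1) + 2*(2)*conj(1) + 2*(sqrt(2) + 2)*conj(1) + 4*(-2)*conj(1) + 4*(-2)*conj(1)]
      = (1/16)[(8) + (-4) + (4 - 2*sqrt(2)) + (4) + (2*sqrt(2) + 4) + (-8) + (-8)] = 0/16 = 0
  <chi_rho, chi_2> = (1/16)[1*(8)*conj(1) + 1*(-4)*conj(1) + 2*(2 - sqrt(2))*conj(1) + 2*(2)*conj(1) + 2*(sqrt(2) + 2)*conj(1) + 4*(-2)*conj(-1) + 4*(-2)*conj(-1)]
      = (1/16)[(8) + (-4) + (4 - 2*sqrt(2)) + (4) + (2*sqrt(2) + 4) + (8) + (8)] = 32/16 = 2
  <chi_rho, chi_3> = (1/16)[1*(8)*conj(1) + 1*(-4)*conj(1) + 2*(2 - sqrt(2))*conj(-1) + 2*(2)*conj(1) + 2*(sqrt(2) + 2)*conj(-1) + 4*(-2)*conj(1) + 4*(-2)*conj(-1)]
      = (1/16)[(8) + (-4) + (-4 + 2*sqrt(2)) + (4) + (-4 - 2*sqrt(2)) + (-8) + (8)] = 0/16 = 0
  <chi_rho, chi_4> = (1/16)[1*(8)*conj(1) + 1*(-4)*conj(1) + 2*(2 - sqrt(2))*conj(-1) + 2*(2)*conj(1) + 2*(sqrt(2) + 2)*conj(-1) + 4*(-2)*conj(-1) + 4*(-2)*conj(1)]
      = (1/16)[(8) + (-4) + (-4 + 2*sqrt(2)) + (4) + (-4 - 2*sqrt(2)) + (8) + (-8)] = 0/16 = 0
  <chi_rho, chi_5> = (1/16)[1*(8)*conj(2) + 1*(-4)*conj(-2) + 2*(2 - sqrt(2))*conj(sqrt(2)) + 2*(2)*conj(0) + 2*(sqrt(2) + 2)*conj(-sqrt(2)) + 4*(-2)*conj(0) + 4*(-2)*conj(0)]
      = (1/16)[(16) + (8) + (-4 + 4*sqrt(2)) + (0) + (-4*sqrt(2) - 4) + (0) + (0)] = 16/16 = 1
  <chi_rho, chi_6> = (1/16)[1*(8)*conj(2) + 1*(-4)*conj(2) + 2*(2 - sqrt(2))*conj(0) + 2*(2)*conj(-2) + 2*(sqrt(2) + 2)*conj(0) + 4*(-2)*conj(0) + 4*(-2)*conj(0)]
      = (1/16)[(16) + (-8) + (0) + (-8) + (0) + (0) + (0)] = 0/16 = 0
  <chi_rho, chi_7> = (1/16)[1*(8)*conj(2) + 1*(-4)*conj(-2) + 2*(2 - sqrt(2))*conj(-sqrt(2)) + 2*(2)*conj(0) + 2*(sqrt(2) + 2)*conj(sqrt(2)) + 4*(-2)*conj(0) + 4*(-2)*conj(0)]
      = (1/16)[(16) + (8) + (4 - 4*sqrt(2)) + (0) + (4 + 4*sqrt(2)) + (0) + (0)] = 32/16 = 2
Dimension check: dim(rho) = sum (mult * dim) = 0*1 + 2*1 + 0*1 + 0*1 + 1*2 + 0*2 + 2*2 = 8 = chi_rho(e) = 8.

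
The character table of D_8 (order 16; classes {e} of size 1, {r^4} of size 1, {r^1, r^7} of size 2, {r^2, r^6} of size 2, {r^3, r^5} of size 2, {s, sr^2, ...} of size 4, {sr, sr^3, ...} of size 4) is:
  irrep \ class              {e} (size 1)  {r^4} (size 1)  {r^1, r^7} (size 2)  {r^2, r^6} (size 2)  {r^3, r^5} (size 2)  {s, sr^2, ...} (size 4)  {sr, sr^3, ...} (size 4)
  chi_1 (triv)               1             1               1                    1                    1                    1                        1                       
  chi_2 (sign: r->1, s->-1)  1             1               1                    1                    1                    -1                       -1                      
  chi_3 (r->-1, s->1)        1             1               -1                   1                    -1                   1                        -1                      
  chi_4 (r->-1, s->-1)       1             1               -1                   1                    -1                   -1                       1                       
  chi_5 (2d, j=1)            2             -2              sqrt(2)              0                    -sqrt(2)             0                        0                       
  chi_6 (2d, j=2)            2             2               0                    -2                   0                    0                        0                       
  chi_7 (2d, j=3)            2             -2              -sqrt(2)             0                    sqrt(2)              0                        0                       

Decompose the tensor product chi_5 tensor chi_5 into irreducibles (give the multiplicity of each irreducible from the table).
chi_5 tensor chi_5 = chi_1 + chi_2 + chi_6 (all other irreducibles have multiplicity 0).

Argument: The character of a tensor product is the pointwise product (chi_5 * chi_5)(C) = chi_5(C) * chi_5(C):
  {e}: (2)*(2), {r^4}: (-2)*(-2), {r^1, r^7}: (sqrt(2))*(sqrt(2)), {r^2, r^6}: (0)*(0), {r^3, r^5}: (-sqrt(2))*(-sqrt(2)), {s, sr^2, ...}: (0)*(0), {sr, sr^3, ...}: (0)*(0)
so (chi_5 * chi_5) takes values
  {e} -> 4, {r^4} -> 4, {r^1, r^7} -> 2, {r^2, r^6} -> 0, {r^3, r^5} -> 2, {s, sr^2, ...} -> 0, {sr, sr^3, ...} -> 0.
Now take the inner product of this character with each irreducible chi from the table, <chi_5*chi_5, chi> = (1/16) sum_C |C| (chi_5*chi_5)(C) conj(chi(C)):
  <chi_5*chi_5, chi_1> = (1/16)[1*(4)*conj(1) + 1*(4)*conj(1) + 2*(2)*conj(1) + 2*(0)*conj(1) + 2*(2)*conj(1) + 4*(0)*conj(1) + 4*(0)*conj(1)]
      = (1/16)[(4) + (4) + (4) + (0) + (4) + (0) + (0)] = 16/16 = 1
  <chi_5*chi_5, chi_2> = (1/16)[1*(4)*conj(1) + 1*(4)*conj(1) + 2*(2)*conj(1) + 2*(0)*conj(1) + 2*(2)*conj(1) + 4*(0)*conj(-1) + 4*(0)*conj(-1)]
      = (1/16)[(4) + (4) + (4) + (0) + (4) + (0) + (0)] = 16/16 = 1
  <chi_5*chi_5, chi_3> = (1/16)[1*(4)*conj(1) + 1*(4)*conj(1) + 2*(2)*conj(-1) + 2*(0)*conj(1) + 2*(2)*conj(-1) + 4*(0)*conj(1) + 4*(0)*conj(-1)]
      = (1/16)[(4) + (4) + (-4) + (0) + (-4) + (0) + (0)] = 0/16 = 0
  <chi_5*chi_5, chi_4> = (1/16)[1*(4)*conj(1) + 1*(4)*conj(1) + 2*(2)*conj(-1) + 2*(0)*conj(1) + 2*(2)*conj(-1) + 4*(0)*conj(-1) + 4*(0)*conj(1)]
      = (1/16)[(4) + (4) + (-4) + (0) + (-4) + (0) + (0)] = 0/16 = 0
  <chi_5*chi_5, chi_5> = (1/16)[1*(4)*conj(2) + 1*(4)*conj(-2) + 2*(2)*conj(sqrt(2)) + 2*(0)*conj(0) + 2*(2)*conj(-sqrt(2)) + 4*(0)*conj(0) + 4*(0)*conj(0)]
      = (1/16)[(8) + (-8) + (4*sqrt(2)) + (0) + (-4*sqrt(2)) + (0) + (0)] = 0/16 = 0
  <chi_5*chi_5, chi_6> = (1/16)[1*(4)*conj(2) + 1*(4)*conj(2) + 2*(2)*conj(0) + 2*(0)*conj(-2) + 2*(2)*conj(0) + 4*(0)*conj(0) + 4*(0)*conj(0)]
      = (1/16)[(8) + (8) + (0) + (0) + (0) + (0) + (0)] = 16/16 = 1
  <chi_5*chi_5, chi_7> = (1/16)[1*(4)*conj(2) + 1*(4)*conj(-2) + 2*(2)*conj(-sqrt(2)) + 2*(0)*conj(0) + 2*(2)*conj(sqrt(2)) + 4*(0)*conj(0) + 4*(0)*conj(0)]
      = (1/16)[(8) + (-8) + (-4*sqrt(2)) + (0) + (4*sqrt(2)) + (0) + (0)] = 0/16 = 0
Hence the multiplicities are chi_1: 1, chi_2: 1, chi_6: 1. Dimension check: dim(chi_5)*dim(chi_5) = 2*2 = 4 and sum (mult * dim) = 1*1 + 1*1 + 1*2 = 4.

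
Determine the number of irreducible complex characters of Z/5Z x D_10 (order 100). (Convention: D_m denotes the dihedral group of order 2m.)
40

Solution. The number of irreducible complex representations of a finite group equals its number of conjugacy classes. For a direct product, #classes(G x H) = #classes(G) * #classes(H). Z/5Z has 5 classes (abelian), D_10 has 8 classes, so 5 * 8 = 40, so Z/5Z x D_10 (order 100) has exactly 40 irreducible complex representations.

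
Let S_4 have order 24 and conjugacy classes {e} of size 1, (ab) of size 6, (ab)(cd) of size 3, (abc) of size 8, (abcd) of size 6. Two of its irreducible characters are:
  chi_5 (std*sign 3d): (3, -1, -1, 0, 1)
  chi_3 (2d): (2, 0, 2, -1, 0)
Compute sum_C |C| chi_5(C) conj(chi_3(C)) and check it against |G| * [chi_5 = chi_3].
Sum = 0; so <chi_5, chi_3> = 0 (distinct irreducibles are orthogonal).

Solution. Compute term by term over conjugacy classes (|C| * chi_5(C) * conj(chi_3(C))):
  1*(3)*conj(2) + 6*(-1)*conj(0) + 3*(-1)*conj(2) + 8*(0)*conj(-1) + 6*(1)*conj(0)
  = (6) + (0) + (-6) + (0) + (0)
  = 0.
Dividing by |G| = 24 gives 0/24 = 0, matching the row-orthogonality relation <chi_5, chi_3> = [chi_5 = chi_3].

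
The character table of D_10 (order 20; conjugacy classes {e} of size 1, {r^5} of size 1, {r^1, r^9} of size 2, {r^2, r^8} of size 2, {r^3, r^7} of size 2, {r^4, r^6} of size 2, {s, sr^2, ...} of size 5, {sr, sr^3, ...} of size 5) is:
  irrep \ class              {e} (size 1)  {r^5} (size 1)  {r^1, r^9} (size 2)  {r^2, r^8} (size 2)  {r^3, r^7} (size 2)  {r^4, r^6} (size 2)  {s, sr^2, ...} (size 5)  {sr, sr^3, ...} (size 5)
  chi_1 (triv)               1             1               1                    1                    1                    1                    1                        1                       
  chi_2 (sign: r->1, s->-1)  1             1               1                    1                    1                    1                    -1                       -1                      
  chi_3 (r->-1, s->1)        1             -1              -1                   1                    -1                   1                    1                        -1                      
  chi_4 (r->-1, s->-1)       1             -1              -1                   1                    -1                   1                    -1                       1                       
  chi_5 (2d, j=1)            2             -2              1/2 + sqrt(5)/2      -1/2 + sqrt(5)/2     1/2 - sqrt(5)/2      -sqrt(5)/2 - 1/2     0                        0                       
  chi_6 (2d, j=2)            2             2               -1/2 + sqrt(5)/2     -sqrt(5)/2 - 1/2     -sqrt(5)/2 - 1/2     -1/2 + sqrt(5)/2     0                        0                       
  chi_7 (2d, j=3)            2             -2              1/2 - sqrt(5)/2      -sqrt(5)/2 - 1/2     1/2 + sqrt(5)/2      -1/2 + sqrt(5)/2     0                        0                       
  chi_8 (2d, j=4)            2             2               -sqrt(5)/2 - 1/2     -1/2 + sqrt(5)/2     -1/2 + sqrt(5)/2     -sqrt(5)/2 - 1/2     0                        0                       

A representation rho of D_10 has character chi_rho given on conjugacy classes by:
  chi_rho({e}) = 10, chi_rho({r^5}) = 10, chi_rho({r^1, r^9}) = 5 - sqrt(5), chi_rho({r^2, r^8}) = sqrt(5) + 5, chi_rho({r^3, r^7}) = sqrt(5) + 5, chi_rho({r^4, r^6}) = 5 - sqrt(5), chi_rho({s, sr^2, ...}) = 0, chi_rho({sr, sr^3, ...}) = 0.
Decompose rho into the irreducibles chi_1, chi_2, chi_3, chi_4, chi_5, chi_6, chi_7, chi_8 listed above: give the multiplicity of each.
Multiplicities: chi_1: 3, chi_2: 3, chi_3: 0, chi_4: 0, chi_5: 0, chi_6: 0, chi_7: 0, chi_8: 2.

Explanation: Use <chi_rho, chi> = (1/|G|) sum_C |C| * chi_rho(C) * conj(chi(C)) with |G| = 20 for each irreducible chi in the table:
  <chi_rho, chi_1> = (1/20)[1*(10)*conj(1) + 1*(10)*conj(1) + 2*(5 - sqrt(5))*conj(1) + 2*(sqrt(5) + 5)*conj(1) + 2*(sqrt(5) + 5)*conj(1) + 2*(5 - sqrt(5))*conj(1) + 5*(0)*conj(1) + 5*(0)*conj(1)]
      = (1/20)[(10) + (10) + (10 - 2*sqrt(5)) + (2*sqrt(5) + 10) + (2*sqrt(5) + 10) + (10 - 2*sqrt(5)) + (0) + (0)] = 60/20 = 3
  <chi_rho, chi_2> = (1/20)[1*(10)*conj(1) + 1*(10)*conj(1) + 2*(5 - sqrt(5))*conj(1) + 2*(sqrt(5) + 5)*conj(1) + 2*(sqrt(5) + 5)*conj(1) + 2*(5 - sqrt(5))*conj(1) + 5*(0)*conj(-1) + 5*(0)*conj(-1)]
      = (1/20)[(10) + (10) + (10 - 2*sqrt(5)) + (2*sqrt(5) + 10) + (2*sqrt(5) + 10) + (10 - 2*sqrt(5)) + (0) + (0)] = 60/20 = 3
  <chi_rho, chi_3> = (1/20)[1*(10)*conj(1) + 1*(10)*conj(-1) + 2*(5 - sqrt(5))*conj(-1) + 2*(sqrt(5) + 5)*conj(1) + 2*(sqrt(5) + 5)*conj(-1) + 2*(5 - sqrt(5))*conj(1) + 5*(0)*conj(1) + 5*(0)*conj(-1)]
      = (1/20)[(10) + (-10) + (-10 + 2*sqrt(5)) + (2*sqrt(5) + 10) + (-10 - 2*sqrt(5)) + (10 - 2*sqrt(5)) + (0) + (0)] = 0/20 = 0
  <chi_rho, chi_4> = (1/20)[1*(10)*conj(1) + 1*(10)*conj(-1) + 2*(5 - sqrt(5))*conj(-1) + 2*(sqrt(5) + 5)*conj(1) + 2*(sqrt(5) + 5)*conj(-1) + 2*(5 - sqrt(5))*conj(1) + 5*(0)*conj(-1) + 5*(0)*conj(1)]
      = (1/20)[(10) + (-10) + (-10 + 2*sqrt(5)) + (2*sqrt(5) + 10) + (-10 - 2*sqrt(5)) + (10 - 2*sqrt(5)) + (0) + (0)] = 0/20 = 0
  <chi_rho, chi_5> = (1/20)[1*(10)*conj(2) + 1*(10)*conj(-2) + 2*(5 - sqrt(5))*conj(1/2 + sqrt(5)/2) + 2*(sqrt(5) + 5)*conj(-1/2 + sqrt(5)/2) + 2*(sqrt(5) + 5)*conj(1/2 - sqrt(5)/2) + 2*(5 - sqrt(5))*conj(-sqrt(5)/2 - 1/2) + 5*(0)*conj(0) + 5*(0)*conj(0)]
      = (1/20)[(20) + (-20) + (4*sqrt(5)) + (4*sqrt(5)) + (-4*sqrt(5)) + (-4*sqrt(5)) + (0) + (0)] = 0/20 = 0
  <chi_rho, chi_6> = (1/20)[1*(10)*conj(2) + 1*(10)*conj(2) + 2*(5 - sqrt(5))*conj(-1/2 + sqrt(5)/2) + 2*(sqrt(5) + 5)*conj(-sqrt(5)/2 - 1/2) + 2*(sqrt(5) + 5)*conj(-sqrt(5)/2 - 1/2) + 2*(5 - sqrt(5))*conj(-1/2 + sqrt(5)/2) + 5*(0)*conj(0) + 5*(0)*conj(0)]
      = (1/20)[(20) + (20) + (-10 + 6*sqrt(5)) + (-6*sqrt(5) - 10) + (-6*sqrt(5) - 10) + (-10 + 6*sqrt(5)) + (0) + (0)] = 0/20 = 0
  <chi_rho, chi_7> = (1/20)[1*(10)*conj(2) + 1*(10)*conj(-2) + 2*(5 - sqrt(5))*conj(1/2 - sqrt(5)/2) + 2*(sqrt(5) + 5)*conj(-sqrt(5)/2 - 1/2) + 2*(sqrt(5) + 5)*conj(1/2 + sqrt(5)/2) + 2*(5 - sqrt(5))*conj(-1/2 + sqrt(5)/2) + 5*(0)*conj(0) + 5*(0)*conj(0)]
      = (1/20)[(20) + (-20) + (10 - 6*sqrt(5)) + (-6*sqrt(5) - 10) + (10 + 6*sqrt(5)) + (-10 + 6*sqrt(5)) + (0) + (0)] = 0/20 = 0
  <chi_rho, chi_8> = (1/20)[1*(10)*conj(2) + 1*(10)*conj(2) + 2*(5 - sqrt(5))*conj(-sqrt(5)/2 - 1/2) + 2*(sqrt(5) + 5)*conj(-1/2 + sqrt(5)/2) + 2*(sqrt(5) + 5)*conj(-1/2 + sqrt(5)/2) + 2*(5 - sqrt(5))*conj(-sqrt(5)/2 - 1/2) + 5*(0)*conj(0) + 5*(0)*conj(0)]
      = (1/20)[(20) + (20) + (-4*sqrt(5)) + (4*sqrt(5)) + (4*sqrt(5)) + (-4*sqrt(5)) + (0) + (0)] = 40/20 = 2
Dimension check: dim(rho) = sum (mult * dim) = 3*1 + 3*1 + 0*1 + 0*1 + 0*2 + 0*2 + 0*2 + 2*2 = 10 = chi_rho(e) = 10.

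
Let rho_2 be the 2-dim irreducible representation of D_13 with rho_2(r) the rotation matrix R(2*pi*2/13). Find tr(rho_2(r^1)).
chi_{rho_2}(r^1) = 2*cos(2*pi*2*1/13) = 2*cos(4*pi/13)

Why: rho_2(r^1) is rotation by angle 2*pi*2*1/13, whose trace is 2*cos(2*pi*2*1/13) = 2*cos(4*pi/13).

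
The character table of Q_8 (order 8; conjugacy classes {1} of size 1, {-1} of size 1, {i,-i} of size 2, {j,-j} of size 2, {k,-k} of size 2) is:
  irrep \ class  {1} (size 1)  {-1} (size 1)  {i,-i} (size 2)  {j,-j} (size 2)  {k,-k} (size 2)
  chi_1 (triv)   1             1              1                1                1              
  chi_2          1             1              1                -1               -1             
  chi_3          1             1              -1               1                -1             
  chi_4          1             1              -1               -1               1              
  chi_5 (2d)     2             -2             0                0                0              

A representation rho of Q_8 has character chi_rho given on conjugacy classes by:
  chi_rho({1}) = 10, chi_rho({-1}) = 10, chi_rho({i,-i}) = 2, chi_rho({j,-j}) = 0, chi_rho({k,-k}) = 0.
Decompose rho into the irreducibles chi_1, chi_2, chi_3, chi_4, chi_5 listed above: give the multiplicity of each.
Multiplicities: chi_1: 3, chi_2: 3, chi_3: 2, chi_4: 2, chi_5: 0.

Derivation: Use <chi_rho, chi> = (1/|G|) sum_C |C| * chi_rho(C) * conj(chi(C)) with |G| = 8 for each irreducible chi in the table:
  <chi_rho, chi_1> = (1/8)[1*(10)*conj(1) + 1*(10)*conj(1) + 2*(2)*conj(1) + 2*(0)*conj(1) + 2*(0)*conj(1)]
      = (1/8)[(10) + (10) + (4) + (0) + (0)] = 24/8 = 3
  <chi_rho, chi_2> = (1/8)[1*(10)*conj(1) + 1*(10)*conj(1) + 2*(2)*conj(1) + 2*(0)*conj(-1) + 2*(0)*conj(-1)]
      = (1/8)[(10) + (10) + (4) + (0) + (0)] = 24/8 = 3
  <chi_rho, chi_3> = (1/8)[1*(10)*conj(1) + 1*(10)*conj(1) + 2*(2)*conj(-1) + 2*(0)*conj(1) + 2*(0)*conj(-1)]
      = (1/8)[(10) + (10) + (-4) + (0) + (0)] = 16/8 = 2
  <chi_rho, chi_4> = (1/8)[1*(10)*conj(1) + 1*(10)*conj(1) + 2*(2)*conj(-1) + 2*(0)*conj(-1) + 2*(0)*conj(1)]
      = (1/8)[(10) + (10) + (-4) + (0) + (0)] = 16/8 = 2
  <chi_rho, chi_5> = (1/8)[1*(10)*conj(2) + 1*(10)*conj(-2) + 2*(2)*conj(0) + 2*(0)*conj(0) + 2*(0)*conj(0)]
      = (1/8)[(20) + (-20) + (0) + (0) + (0)] = 0/8 = 0
Dimension check: dim(rho) = sum (mult * dim) = 3*1 + 3*1 + 2*1 + 2*1 + 0*2 = 10 = chi_rho(e) = 10.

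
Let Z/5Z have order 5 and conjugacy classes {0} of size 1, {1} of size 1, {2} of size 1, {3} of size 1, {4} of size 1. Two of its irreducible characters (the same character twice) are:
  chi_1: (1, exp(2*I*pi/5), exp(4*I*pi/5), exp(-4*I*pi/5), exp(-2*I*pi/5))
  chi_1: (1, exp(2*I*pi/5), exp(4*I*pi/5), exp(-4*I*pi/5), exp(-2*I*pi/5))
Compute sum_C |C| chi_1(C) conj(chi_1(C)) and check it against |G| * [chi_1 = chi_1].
Sum = 5 = |G| = 5; so <chi_1, chi_1> = 1 (norm-1 confirms irreducibility).

Why: Compute term by term over conjugacy classes (|C| * chi_1(C) * conj(chi_1(C))):
  1*(1)*conj(1) + 1*(exp(2*I*pi/5))*conj(exp(2*I*pi/5)) + 1*(exp(4*I*pi/5))*conj(exp(4*I*pi/5)) + 1*(exp(-4*I*pi/5))*conj(exp(-4*I*pi/5)) + 1*(exp(-2*I*pi/5))*conj(exp(-2*I*pi/5))
  = (1) + (1) + (1) + (1) + (1)
  = 5.
(Exp terms are combined using exp(i*s)*conj(exp(i*t)) = exp(i*(s-t)), and sums of them are collapsed using the identity that for every m > 1 the m distinct m-th roots of unity sum to 0, e.g. 1 + exp(2*I*pi/3) + exp(-2*I*pi/3) = 0.)
Dividing by |G| = 5 gives 5/5 = 1, matching the row-orthogonality relation <chi_1, chi_1> = [chi_1 = chi_1].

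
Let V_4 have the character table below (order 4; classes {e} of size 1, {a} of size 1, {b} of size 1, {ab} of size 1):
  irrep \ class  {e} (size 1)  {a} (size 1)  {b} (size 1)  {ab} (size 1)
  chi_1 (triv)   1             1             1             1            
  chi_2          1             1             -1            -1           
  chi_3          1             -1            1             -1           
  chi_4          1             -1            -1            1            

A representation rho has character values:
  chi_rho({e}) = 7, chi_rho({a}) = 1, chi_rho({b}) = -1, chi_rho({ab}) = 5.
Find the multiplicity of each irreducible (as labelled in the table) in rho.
Multiplicities: chi_1: 3, chi_2: 1, chi_3: 0, chi_4: 3.

Use <chi_rho, chi> = (1/|G|) sum_C |C| * chi_rho(C) * conj(chi(C)) with |G| = 4 for each irreducible chi in the table:
  <chi_rho, chi_1> = (1/4)[1*(7)*conj(1) + 1*(1)*conj(1) + 1*(-1)*conj(1) + 1*(5)*conj(1)]
      = (1/4)[(7) + (1) + (-1) + (5)] = 12/4 = 3
  <chi_rho, chi_2> = (1/4)[1*(7)*conj(1) + 1*(1)*conj(1) + 1*(-1)*conj(-1) + 1*(5)*conj(-1)]
      = (1/4)[(7) + (1) + (1) + (-5)] = 4/4 = 1
  <chi_rho, chi_3> = (1/4)[1*(7)*conj(1) + 1*(1)*conj(-1) + 1*(-1)*conj(1) + 1*(5)*conj(-1)]
      = (1/4)[(7) + (-1) + (-1) + (-5)] = 0/4 = 0
  <chi_rho, chi_4> = (1/4)[1*(7)*conj(1) + 1*(1)*conj(-1) + 1*(-1)*conj(-1) + 1*(5)*conj(1)]
      = (1/4)[(7) + (-1) + (1) + (5)] = 12/4 = 3
Dimension check: dim(rho) = sum (mult * dim) = 3*1 + 1*1 + 0*1 + 3*1 = 7 = chi_rho(e) = 7.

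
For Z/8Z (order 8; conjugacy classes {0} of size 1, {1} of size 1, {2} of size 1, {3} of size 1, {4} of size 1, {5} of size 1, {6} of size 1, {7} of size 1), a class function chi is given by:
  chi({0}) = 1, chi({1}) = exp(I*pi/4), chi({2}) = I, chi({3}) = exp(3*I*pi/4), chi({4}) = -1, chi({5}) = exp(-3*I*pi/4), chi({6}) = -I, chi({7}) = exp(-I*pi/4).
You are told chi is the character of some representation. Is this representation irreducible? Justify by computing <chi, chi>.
Irreducible: <chi, chi> = 1.

Working: <chi, chi> = (1/|G|) sum_C |C| * |chi(C)|^2 = (1/8)[1*|1|^2 + 1*|exp(I*pi/4)|^2 + 1*|I|^2 + 1*|exp(3*I*pi/4)|^2 + 1*|-1|^2 + 1*|exp(-3*I*pi/4)|^2 + 1*|-I|^2 + 1*|exp(-I*pi/4)|^2]
  = (1/8)[(1) + (1) + (1) + (1) + (1) + (1) + (1) + (1)] = 8/8 = 1.
(Exp terms are combined using exp(i*s)*conj(exp(i*t)) = exp(i*(s-t)), and sums of them are collapsed using the identity that for every m > 1 the m distinct m-th roots of unity sum to 0, e.g. 1 + exp(2*I*pi/3) + exp(-2*I*pi/3) = 0.)
A character is irreducible iff <chi, chi> = 1, so this representation is irreducible.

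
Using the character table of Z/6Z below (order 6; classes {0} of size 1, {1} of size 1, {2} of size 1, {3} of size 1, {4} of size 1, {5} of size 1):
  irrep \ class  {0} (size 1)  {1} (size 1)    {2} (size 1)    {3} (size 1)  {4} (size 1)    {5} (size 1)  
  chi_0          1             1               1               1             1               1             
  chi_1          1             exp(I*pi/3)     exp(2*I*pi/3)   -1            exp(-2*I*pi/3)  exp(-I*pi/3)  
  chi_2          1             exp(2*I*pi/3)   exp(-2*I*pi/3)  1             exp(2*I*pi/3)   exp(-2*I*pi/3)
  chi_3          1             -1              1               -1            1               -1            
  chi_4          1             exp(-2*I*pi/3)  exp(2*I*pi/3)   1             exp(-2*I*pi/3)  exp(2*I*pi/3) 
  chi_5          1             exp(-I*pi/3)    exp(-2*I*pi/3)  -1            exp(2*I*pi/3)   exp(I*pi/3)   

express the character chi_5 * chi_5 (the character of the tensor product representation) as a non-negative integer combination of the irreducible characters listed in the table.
chi_5 tensor chi_5 = chi_4 (all other irreducibles have multiplicity 0).

The character of a tensor product is the pointwise product (chi_5 * chi_5)(C) = chi_5(C) * chi_5(C):
  {0}: (1)*(1), {1}: (exp(-I*pi/3))*(exp(-I*pi/3)), {2}: (exp(-2*I*pi/3))*(exp(-2*I*pi/3)), {3}: (-1)*(-1), {4}: (exp(2*I*pi/3))*(exp(2*I*pi/3)), {5}: (exp(I*pi/3))*(exp(I*pi/3))
so (chi_5 * chi_5) takes values
  {0} -> 1, {1} -> exp(-2*I*pi/3), {2} -> exp(2*I*pi/3), {3} -> 1, {4} -> exp(-2*I*pi/3), {5} -> exp(2*I*pi/3).
Now take the inner product of this character with each irreducible chi from the table, <chi_5*chi_5, chi> = (1/6) sum_C |C| (chi_5*chi_5)(C) conj(chi(C)):
  <chi_5*chi_5, chi_0> = (1/6)[1*(1)*conj(1) + 1*(exp(-2*I*pi/3))*conj(1) + 1*(exp(2*I*pi/3))*conj(1) + 1*(1)*conj(1) + 1*(exp(-2*I*pi/3))*conj(1) + 1*(exp(2*I*pi/3))*conj(1)]
      = (1/6)[(1) + (exp(-2*I*pi/3)) + (exp(2*I*pi/3)) + (1) + (exp(-2*I*pi/3)) + (exp(2*I*pi/3))] = 0/6 = 0
  <chi_5*chi_5, chi_1> = (1/6)[1*(1)*conj(1) + 1*(exp(-2*I*pi/3))*conj(exp(I*pi/3)) + 1*(exp(2*I*pi/3))*conj(exp(2*I*pi/3)) + 1*(1)*conj(-1) + 1*(exp(-2*I*pi/3))*conj(exp(-2*I*pi/3)) + 1*(exp(2*I*pi/3))*conj(exp(-I*pi/3))]
      = (1/6)[(1) + (-1) + (1) + (-1) + (1) + (-1)] = 0/6 = 0
  <chi_5*chi_5, chi_2> = (1/6)[1*(1)*conj(1) + 1*(exp(-2*I*pi/3))*conj(exp(2*I*pi/3)) + 1*(exp(2*I*pi/3))*conj(exp(-2*I*pi/3)) + 1*(1)*conj(1) + 1*(exp(-2*I*pi/3))*conj(exp(2*I*pi/3)) + 1*(exp(2*I*pi/3))*conj(exp(-2*I*pi/3))]
      = (1/6)[(1) + (exp(2*I*pi/3)) + (exp(-2*I*pi/3)) + (1) + (exp(2*I*pi/3)) + (exp(-2*I*pi/3))] = 0/6 = 0
  <chi_5*chi_5, chi_3> = (1/6)[1*(1)*conj(1) + 1*(exp(-2*I*pi/3))*conj(-1) + 1*(exp(2*I*pi/3))*conj(1) + 1*(1)*conj(-1) + 1*(exp(-2*I*pi/3))*conj(1) + 1*(exp(2*I*pi/3))*conj(-1)]
      = (1/6)[(1) + (-exp(-2*I*pi/3)) + (exp(2*I*pi/3)) + (-1) + (exp(-2*I*pi/3)) + (-exp(2*I*pi/3))] = 0/6 = 0
  <chi_5*chi_5, chi_4> = (1/6)[1*(1)*conj(1) + 1*(exp(-2*I*pi/3))*conj(exp(-2*I*pi/3)) + 1*(exp(2*I*pi/3))*conj(exp(2*I*pi/3)) + 1*(1)*conj(1) + 1*(exp(-2*I*pi/3))*conj(exp(-2*I*pi/3)) + 1*(exp(2*I*pi/3))*conj(exp(2*I*pi/3))]
      = (1/6)[(1) + (1) + (1) + (1) + (1) + (1)] = 6/6 = 1
  <chi_5*chi_5, chi_5> = (1/6)[1*(1)*conj(1) + 1*(exp(-2*I*pi/3))*conj(exp(-I*pi/3)) + 1*(exp(2*I*pi/3))*conj(exp(-2*I*pi/3)) + 1*(1)*conj(-1) + 1*(exp(-2*I*pi/3))*conj(exp(2*I*pi/3)) + 1*(exp(2*I*pi/3))*conj(exp(I*pi/3))]
      = (1/6)[(1) + (exp(-I*pi/3)) + (exp(-2*I*pi/3)) + (-1) + (exp(2*I*pi/3)) + (exp(I*pi/3))] = 0/6 = 0
(Exp terms are combined using exp(i*s)*conj(exp(i*t)) = exp(i*(s-t)), and sums of them are collapsed using the identity that for every m > 1 the m distinct m-th roots of unity sum to 0, e.g. 1 + exp(2*I*pi/3) + exp(-2*I*pi/3) = 0.)
Hence the multiplicities are chi_4: 1. Dimension check: dim(chi_5)*dim(chi_5) = 1*1 = 1 and sum (mult * dim) = 1*1 = 1.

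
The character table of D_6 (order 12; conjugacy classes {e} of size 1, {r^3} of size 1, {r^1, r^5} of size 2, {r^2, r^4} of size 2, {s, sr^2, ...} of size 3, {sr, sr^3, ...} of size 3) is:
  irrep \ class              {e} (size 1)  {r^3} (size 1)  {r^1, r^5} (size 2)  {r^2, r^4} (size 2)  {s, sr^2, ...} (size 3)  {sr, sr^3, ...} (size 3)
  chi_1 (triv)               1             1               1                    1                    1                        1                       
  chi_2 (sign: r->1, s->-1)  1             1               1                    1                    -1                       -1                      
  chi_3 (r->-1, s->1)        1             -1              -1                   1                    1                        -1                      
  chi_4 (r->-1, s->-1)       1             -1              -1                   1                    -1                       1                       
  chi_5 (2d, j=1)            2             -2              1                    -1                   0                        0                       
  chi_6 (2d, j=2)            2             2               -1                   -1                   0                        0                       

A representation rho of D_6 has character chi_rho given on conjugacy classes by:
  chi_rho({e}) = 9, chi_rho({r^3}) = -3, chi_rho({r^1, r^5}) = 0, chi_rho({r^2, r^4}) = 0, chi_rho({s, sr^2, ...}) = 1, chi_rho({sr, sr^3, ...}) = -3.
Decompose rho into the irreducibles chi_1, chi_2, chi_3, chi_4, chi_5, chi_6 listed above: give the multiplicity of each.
Multiplicities: chi_1: 0, chi_2: 1, chi_3: 2, chi_4: 0, chi_5: 2, chi_6: 1.

Explanation: Use <chi_rho, chi> = (1/|G|) sum_C |C| * chi_rho(C) * conj(chi(C)) with |G| = 12 for each irreducible chi in the table:
  <chi_rho, chi_1> = (1/12)[1*(9)*conj(1) + 1*(-3)*conj(1) + 2*(0)*conj(1) + 2*(0)*conj(1) + 3*(1)*conj(1) + 3*(-3)*conj(1)]
      = (1/12)[(9) + (-3) + (0) + (0) + (3) + (-9)] = 0/12 = 0
  <chi_rho, chi_2> = (1/12)[1*(9)*conj(1) + 1*(-3)*conj(1) + 2*(0)*conj(1) + 2*(0)*conj(1) + 3*(1)*conj(-1) + 3*(-3)*conj(-1)]
      = (1/12)[(9) + (-3) + (0) + (0) + (-3) + (9)] = 12/12 = 1
  <chi_rho, chi_3> = (1/12)[1*(9)*conj(1) + 1*(-3)*conj(-1) + 2*(0)*conj(-1) + 2*(0)*conj(1) + 3*(1)*conj(1) + 3*(-3)*conj(-1)]
      = (1/12)[(9) + (3) + (0) + (0) + (3) + (9)] = 24/12 = 2
  <chi_rho, chi_4> = (1/12)[1*(9)*conj(1) + 1*(-3)*conj(-1) + 2*(0)*conj(-1) + 2*(0)*conj(1) + 3*(1)*conj(-1) + 3*(-3)*conj(1)]
      = (1/12)[(9) + (3) + (0) + (0) + (-3) + (-9)] = 0/12 = 0
  <chi_rho, chi_5> = (1/12)[1*(9)*conj(2) + 1*(-3)*conj(-2) + 2*(0)*conj(1) + 2*(0)*conj(-1) + 3*(1)*conj(0) + 3*(-3)*conj(0)]
      = (1/12)[(18) + (6) + (0) + (0) + (0) + (0)] = 24/12 = 2
  <chi_rho, chi_6> = (1/12)[1*(9)*conj(2) + 1*(-3)*conj(2) + 2*(0)*conj(-1) + 2*(0)*conj(-1) + 3*(1)*conj(0) + 3*(-3)*conj(0)]
      = (1/12)[(18) + (-6) + (0) + (0) + (0) + (0)] = 12/12 = 1
Dimension check: dim(rho) = sum (mult * dim) = 0*1 + 1*1 + 2*1 + 0*1 + 2*2 + 1*2 = 9 = chi_rho(e) = 9.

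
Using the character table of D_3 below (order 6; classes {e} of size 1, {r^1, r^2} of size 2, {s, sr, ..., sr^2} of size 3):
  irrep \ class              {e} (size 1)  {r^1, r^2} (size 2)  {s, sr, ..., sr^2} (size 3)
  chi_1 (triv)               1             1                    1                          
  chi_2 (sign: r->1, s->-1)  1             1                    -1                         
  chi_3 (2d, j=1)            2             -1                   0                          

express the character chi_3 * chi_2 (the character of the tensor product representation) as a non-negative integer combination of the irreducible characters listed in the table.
chi_3 tensor chi_2 = chi_3 (all other irreducibles have multiplicity 0).

Working: The character of a tensor product is the pointwise product (chi_3 * chi_2)(C) = chi_3(C) * chi_2(C):
  {e}: (2)*(1), {r^1, r^2}: (-1)*(1), {s, sr, ..., sr^2}: (0)*(-1)
so (chi_3 * chi_2) takes values
  {e} -> 2, {r^1, r^2} -> -1, {s, sr, ..., sr^2} -> 0.
Now take the inner product of this character with each irreducible chi from the table, <chi_3*chi_2, chi> = (1/6) sum_C |C| (chi_3*chi_2)(C) conj(chi(C)):
  <chi_3*chi_2, chi_1> = (1/6)[1*(2)*conj(1) + 2*(-1)*conj(1) + 3*(0)*conj(1)]
      = (1/6)[(2) + (-2) + (0)] = 0/6 = 0
  <chi_3*chi_2, chi_2> = (1/6)[1*(2)*conj(1) + 2*(-1)*conj(1) + 3*(0)*conj(-1)]
      = (1/6)[(2) + (-2) + (0)] = 0/6 = 0
  <chi_3*chi_2, chi_3> = (1/6)[1*(2)*conj(2) + 2*(-1)*conj(-1) + 3*(0)*conj(0)]
      = (1/6)[(4) + (2) + (0)] = 6/6 = 1
Hence the multiplicities are chi_3: 1. Dimension check: dim(chi_3)*dim(chi_2) = 2*1 = 2 and sum (mult * dim) = 1*2 = 2.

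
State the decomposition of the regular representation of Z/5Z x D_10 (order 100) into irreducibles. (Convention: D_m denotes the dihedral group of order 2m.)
Each irreducible V_i of dimension d_i appears with multiplicity d_i, i.e. rho_reg = (direct sum over all irreducibles V_i) d_i V_i. The irreducible dimensions for Z/5Z x D_10 are 1, 1, 1, 1, 1, 1, 1, 1, 1, 1, 1, 1, 1, 1, 1, 1, 1, 1, 1, 1, 2, 2, 2, 2, 2, 2, 2, 2, 2, 2, 2, 2, 2, 2, 2, 2, 2, 2, 2, 2: 20 irreducibles of dimension 1, each with multiplicity 1; 20 irreducibles of dimension 2, each with multiplicity 2. Total dimension 20*1*1 + 20*2*2 = 100 = |G|.

Argument: General theorem: in the regular representation of a finite group G, each irreducible appears with multiplicity equal to its dimension. Check: dim(rho_reg) = sum d_i^2 = 1 + 1 + 1 + 1 + 1 + 1 + 1 + 1 + 1 + 1 + 1 + 1 + 1 + 1 + 1 + 1 + 1 + 1 + 1 + 1 + 4 + 4 + 4 + 4 + 4 + 4 + 4 + 4 + 4 + 4 + 4 + 4 + 4 + 4 + 4 + 4 + 4 + 4 + 4 + 4 = 100 = |G|.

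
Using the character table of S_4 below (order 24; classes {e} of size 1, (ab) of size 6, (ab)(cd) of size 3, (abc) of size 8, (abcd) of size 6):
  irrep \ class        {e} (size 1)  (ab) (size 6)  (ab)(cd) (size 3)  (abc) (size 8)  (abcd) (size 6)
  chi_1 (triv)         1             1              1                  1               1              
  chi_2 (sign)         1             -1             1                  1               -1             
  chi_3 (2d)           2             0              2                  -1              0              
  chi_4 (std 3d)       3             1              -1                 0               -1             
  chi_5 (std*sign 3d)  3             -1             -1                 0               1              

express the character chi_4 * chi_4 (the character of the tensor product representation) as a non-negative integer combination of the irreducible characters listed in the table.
chi_4 tensor chi_4 = chi_1 + chi_3 + chi_4 + chi_5 (all other irreducibles have multiplicity 0).

The character of a tensor product is the pointwise product (chi_4 * chi_4)(C) = chi_4(C) * chi_4(C):
  {e}: (3)*(3), (ab): (1)*(1), (ab)(cd): (-1)*(-1), (abc): (0)*(0), (abcd): (-1)*(-1)
so (chi_4 * chi_4) takes values
  {e} -> 9, (ab) -> 1, (ab)(cd) -> 1, (abc) -> 0, (abcd) -> 1.
Now take the inner product of this character with each irreducible chi from the table, <chi_4*chi_4, chi> = (1/24) sum_C |C| (chi_4*chi_4)(C) conj(chi(C)):
  <chi_4*chi_4, chi_1> = (1/24)[1*(9)*conj(1) + 6*(1)*conj(1) + 3*(1)*conj(1) + 8*(0)*conj(1) + 6*(1)*conj(1)]
      = (1/24)[(9) + (6) + (3) + (0) + (6)] = 24/24 = 1
  <chi_4*chi_4, chi_2> = (1/24)[1*(9)*conj(1) + 6*(1)*conj(-1) + 3*(1)*conj(1) + 8*(0)*conj(1) + 6*(1)*conj(-1)]
      = (1/24)[(9) + (-6) + (3) + (0) + (-6)] = 0/24 = 0
  <chi_4*chi_4, chi_3> = (1/24)[1*(9)*conj(2) + 6*(1)*conj(0) + 3*(1)*conj(2) + 8*(0)*conj(-1) + 6*(1)*conj(0)]
      = (1/24)[(18) + (0) + (6) + (0) + (0)] = 24/24 = 1
  <chi_4*chi_4, chi_4> = (1/24)[1*(9)*conj(3) + 6*(1)*conj(1) + 3*(1)*conj(-1) + 8*(0)*conj(0) + 6*(1)*conj(-1)]
      = (1/24)[(27) + (6) + (-3) + (0) + (-6)] = 24/24 = 1
  <chi_4*chi_4, chi_5> = (1/24)[1*(9)*conj(3) + 6*(1)*conj(-1) + 3*(1)*conj(-1) + 8*(0)*conj(0) + 6*(1)*conj(1)]
      = (1/24)[(27) + (-6) + (-3) + (0) + (6)] = 24/24 = 1
Hence the multiplicities are chi_1: 1, chi_3: 1, chi_4: 1, chi_5: 1. Dimension check: dim(chi_4)*dim(chi_4) = 3*3 = 9 and sum (mult * dim) = 1*1 + 1*2 + 1*3 + 1*3 = 9.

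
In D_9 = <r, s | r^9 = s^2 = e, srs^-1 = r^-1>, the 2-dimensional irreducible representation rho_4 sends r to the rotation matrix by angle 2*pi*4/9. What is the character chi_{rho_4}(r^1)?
chi_{rho_4}(r^1) = 2*cos(2*pi*4*1/9) = -2*cos(pi/9)

Derivation: rho_4(r^1) is rotation by angle 2*pi*4*1/9, whose trace is 2*cos(2*pi*4*1/9) = -2*cos(pi/9).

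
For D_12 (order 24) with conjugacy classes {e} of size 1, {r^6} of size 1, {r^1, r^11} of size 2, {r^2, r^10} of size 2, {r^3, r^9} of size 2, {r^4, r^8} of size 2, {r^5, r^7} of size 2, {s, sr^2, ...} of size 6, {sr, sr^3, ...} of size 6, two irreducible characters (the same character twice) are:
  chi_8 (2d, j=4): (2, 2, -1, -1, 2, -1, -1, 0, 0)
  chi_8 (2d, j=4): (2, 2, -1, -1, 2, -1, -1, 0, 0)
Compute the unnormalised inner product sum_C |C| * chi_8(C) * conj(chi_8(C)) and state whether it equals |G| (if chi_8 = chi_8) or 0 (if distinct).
Sum = 24 = |G| = 24; so <chi_8, chi_8> = 1 (norm-1 confirms irreducibility).

Argument: Compute term by term over conjugacy classes (|C| * chi_8(C) * conj(chi_8(C))):
  1*(2)*conj(2) + 1*(2)*conj(2) + 2*(-1)*conj(-1) + 2*(-1)*conj(-1) + 2*(2)*conj(2) + 2*(-1)*conj(-1) + 2*(-1)*conj(-1) + 6*(0)*conj(0) + 6*(0)*conj(0)
  = (4) + (4) + (2) + (2) + (8) + (2) + (2) + (0) + (0)
  = 24.
Dividing by |G| = 24 gives 24/24 = 1, matching the row-orthogonality relation <chi_8, chi_8> = [chi_8 = chi_8].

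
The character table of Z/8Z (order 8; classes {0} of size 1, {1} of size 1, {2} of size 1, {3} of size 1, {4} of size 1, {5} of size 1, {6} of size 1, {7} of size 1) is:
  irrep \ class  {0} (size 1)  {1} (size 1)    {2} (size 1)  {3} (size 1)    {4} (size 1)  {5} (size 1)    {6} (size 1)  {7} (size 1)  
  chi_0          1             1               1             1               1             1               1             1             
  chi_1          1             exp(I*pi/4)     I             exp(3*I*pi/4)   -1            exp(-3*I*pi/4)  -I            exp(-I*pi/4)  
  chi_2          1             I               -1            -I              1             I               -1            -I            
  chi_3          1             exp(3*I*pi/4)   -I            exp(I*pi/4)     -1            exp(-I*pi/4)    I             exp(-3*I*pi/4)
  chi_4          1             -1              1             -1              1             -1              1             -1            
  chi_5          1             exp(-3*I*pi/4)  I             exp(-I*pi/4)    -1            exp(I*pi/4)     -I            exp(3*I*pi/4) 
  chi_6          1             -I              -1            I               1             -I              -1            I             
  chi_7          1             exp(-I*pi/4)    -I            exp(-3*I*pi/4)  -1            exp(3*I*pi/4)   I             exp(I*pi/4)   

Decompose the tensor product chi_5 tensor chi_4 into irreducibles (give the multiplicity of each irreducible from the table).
chi_5 tensor chi_4 = chi_1 (all other irreducibles have multiplicity 0).

Reasoning: The character of a tensor product is the pointwise product (chi_5 * chi_4)(C) = chi_5(C) * chi_4(C):
  {0}: (1)*(1), {1}: (exp(-3*I*pi/4))*(-1), {2}: (I)*(1), {3}: (exp(-I*pi/4))*(-1), {4}: (-1)*(1), {5}: (exp(I*pi/4))*(-1), {6}: (-I)*(1), {7}: (exp(3*I*pi/4))*(-1)
so (chi_5 * chi_4) takes values
  {0} -> 1, {1} -> -exp(-3*I*pi/4), {2} -> I, {3} -> -exp(-I*pi/4), {4} -> -1, {5} -> -exp(I*pi/4), {6} -> -I, {7} -> -exp(3*I*pi/4).
Now take the inner product of this character with each irreducible chi from the table, <chi_5*chi_4, chi> = (1/8) sum_C |C| (chi_5*chi_4)(C) conj(chi(C)):
  <chi_5*chi_4, chi_0> = (1/8)[1*(1)*conj(1) + 1*(-exp(-3*I*pi/4))*conj(1) + 1*(I)*conj(1) + 1*(-exp(-I*pi/4))*conj(1) + 1*(-1)*conj(1) + 1*(-exp(I*pi/4))*conj(1) + 1*(-I)*conj(1) + 1*(-exp(3*I*pi/4))*conj(1)]
      = (1/8)[(1) + (-exp(-3*I*pi/4)) + (I) + (-exp(-I*pi/4)) + (-1) + (-exp(I*pi/4)) + (-I) + (-exp(3*I*pi/4))] = 0/8 = 0
  <chi_5*chi_4, chi_1> = (1/8)[1*(1)*conj(1) + 1*(-exp(-3*I*pi/4))*conj(exp(I*pi/4)) + 1*(I)*conj(I) + 1*(-exp(-I*pi/4))*conj(exp(3*I*pi/4)) + 1*(-1)*conj(-1) + 1*(-exp(I*pi/4))*conj(exp(-3*I*pi/4)) + 1*(-I)*conj(-I) + 1*(-exp(3*I*pi/4))*conj(exp(-I*pi/4))]
      = (1/8)[(1) + (1) + (1) + (1) + (1) + (1) + (1) + (1)] = 8/8 = 1
  <chi_5*chi_4, chi_2> = (1/8)[1*(1)*conj(1) + 1*(-exp(-3*I*pi/4))*conj(I) + 1*(I)*conj(-1) + 1*(-exp(-I*pi/4))*conj(-I) + 1*(-1)*conj(1) + 1*(-exp(I*pi/4))*conj(I) + 1*(-I)*conj(-1) + 1*(-exp(3*I*pi/4))*conj(-I)]
      = (1/8)[(1) + (exp(-I*pi/4)) + (-I) + (-exp(I*pi/4)) + (-1) + (exp(3*I*pi/4)) + (I) + (-exp(-3*I*pi/4))] = 0/8 = 0
  <chi_5*chi_4, chi_3> = (1/8)[1*(1)*conj(1) + 1*(-exp(-3*I*pi/4))*conj(exp(3*I*pi/4)) + 1*(I)*conj(-I) + 1*(-exp(-I*pi/4))*conj(exp(I*pi/4)) + 1*(-1)*conj(-1) + 1*(-exp(I*pi/4))*conj(exp(-I*pi/4)) + 1*(-I)*conj(I) + 1*(-exp(3*I*pi/4))*conj(exp(-3*I*pi/4))]
      = (1/8)[(1) + (-I) + (-1) + (I) + (1) + (-I) + (-1) + (I)] = 0/8 = 0
  <chi_5*chi_4, chi_4> = (1/8)[1*(1)*conj(1) + 1*(-exp(-3*I*pi/4))*conj(-1) + 1*(I)*conj(1) + 1*(-exp(-I*pi/4))*conj(-1) + 1*(-1)*conj(1) + 1*(-exp(I*pi/4))*conj(-1) + 1*(-I)*conj(1) + 1*(-exp(3*I*pi/4))*conj(-1)]
      = (1/8)[(1) + (exp(-3*I*pi/4)) + (I) + (exp(-I*pi/4)) + (-1) + (exp(I*pi/4)) + (-I) + (exp(3*I*pi/4))] = 0/8 = 0
  <chi_5*chi_4, chi_5> = (1/8)[1*(1)*conj(1) + 1*(-exp(-3*I*pi/4))*conj(exp(-3*I*pi/4)) + 1*(I)*conj(I) + 1*(-exp(-I*pi/4))*conj(exp(-I*pi/4)) + 1*(-1)*conj(-1) + 1*(-exp(I*pi/4))*conj(exp(I*pi/4)) + 1*(-I)*conj(-I) + 1*(-exp(3*I*pi/4))*conj(exp(3*I*pi/4))]
      = (1/8)[(1) + (-1) + (1) + (-1) + (1) + (-1) + (1) + (-1)] = 0/8 = 0
  <chi_5*chi_4, chi_6> = (1/8)[1*(1)*conj(1) + 1*(-exp(-3*I*pi/4))*conj(-I) + 1*(I)*conj(-1) + 1*(-exp(-I*pi/4))*conj(I) + 1*(-1)*conj(1) + 1*(-exp(I*pi/4))*conj(-I) + 1*(-I)*conj(-1) + 1*(-exp(3*I*pi/4))*conj(I)]
      = (1/8)[(1) + (-exp(-I*pi/4)) + (-I) + (exp(I*pi/4)) + (-1) + (-exp(3*I*pi/4)) + (I) + (exp(-3*I*pi/4))] = 0/8 = 0
  <chi_5*chi_4, chi_7> = (1/8)[1*(1)*conj(1) + 1*(-exp(-3*I*pi/4))*conj(exp(-I*pi/4)) + 1*(I)*conj(-I) + 1*(-exp(-I*pi/4))*conj(exp(-3*I*pi/4)) + 1*(-1)*conj(-1) + 1*(-exp(I*pi/4))*conj(exp(3*I*pi/4)) + 1*(-I)*conj(I) + 1*(-exp(3*I*pi/4))*conj(exp(I*pi/4))]
      = (1/8)[(1) + (I) + (-1) + (-I) + (1) + (I) + (-1) + (-I)] = 0/8 = 0
(Exp terms are combined using exp(i*s)*conj(exp(i*t)) = exp(i*(s-t)), and sums of them are collapsed using the identity that for every m > 1 the m distinct m-th roots of unity sum to 0, e.g. 1 + exp(2*I*pi/3) + exp(-2*I*pi/3) = 0.)
Hence the multiplicities are chi_1: 1. Dimension check: dim(chi_5)*dim(chi_4) = 1*1 = 1 and sum (mult * dim) = 1*1 = 1.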